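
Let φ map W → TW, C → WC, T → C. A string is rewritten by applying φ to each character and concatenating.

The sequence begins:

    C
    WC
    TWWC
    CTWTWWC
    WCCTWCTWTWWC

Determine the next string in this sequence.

TWWCWCCTWWCCTWCTWTWWC

Rewriting each symbol of WCCTWCTWTWWC: W→TW, C→WC, C→WC, T→C, W→TW, C→WC, T→C, W→TW, T→C, W→TW, W→TW, C→WC, which concatenates to TW WC WC C TW WC C TW C TW TW WC.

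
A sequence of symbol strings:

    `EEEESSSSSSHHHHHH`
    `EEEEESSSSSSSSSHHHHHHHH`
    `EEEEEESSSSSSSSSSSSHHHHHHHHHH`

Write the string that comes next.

Reading off run lengths: E runs 4, 5, 6; S runs 6, 9, 12; H runs 6, 8, 10 — each is linear in n, where the shown terms are n = 2, 3, 4.
At n = 5 the blocks have lengths 7, 15, 12.

EEEEEEESSSSSSSSSSSSSSSHHHHHHHHHHHH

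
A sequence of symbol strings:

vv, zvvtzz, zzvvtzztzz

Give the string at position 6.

zzzzzvvtzztzztzztzztzz

Each term wraps the previous one in z on the left and tzz on the right.
From zzvvtzztzz, 3 further steps: zzvvtzztzz → zzzvvtzztzztzz → zzzzvvtzztzztzztzz → (answer).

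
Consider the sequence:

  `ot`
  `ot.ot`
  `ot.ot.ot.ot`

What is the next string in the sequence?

ot.ot.ot.ot.ot.ot.ot.ot

Each string is two copies of the previous one joined by '.'.
One more doubling of ot.ot.ot.ot gives the answer.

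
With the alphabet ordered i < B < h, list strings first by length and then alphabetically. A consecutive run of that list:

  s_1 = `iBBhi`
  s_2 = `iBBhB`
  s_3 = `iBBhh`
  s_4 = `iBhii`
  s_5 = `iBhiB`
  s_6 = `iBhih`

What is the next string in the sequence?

iBhBi

Treat iBhih as a base-3 numeral over the given alphabet and add one, carrying through any trailing h's.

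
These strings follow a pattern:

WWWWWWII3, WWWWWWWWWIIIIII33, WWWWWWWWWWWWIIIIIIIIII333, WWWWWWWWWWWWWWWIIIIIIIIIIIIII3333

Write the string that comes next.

The n-th term is 3n+3 W's then 4n-2 I's then n 3's (n = 1, 2, …).
Setting n = 5 gives 18, 18, 5 characters in each block.

WWWWWWWWWWWWWWWWWWIIIIIIIIIIIIIIIIII33333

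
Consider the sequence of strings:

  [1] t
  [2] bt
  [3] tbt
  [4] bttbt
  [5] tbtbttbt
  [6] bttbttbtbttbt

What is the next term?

Each term (from the third on) is the two preceding terms concatenated in order: term 3 = t·bt = tbt.
So term 7 is tbtbttbt·bttbttbtbttbt.

tbtbttbtbttbttbtbttbt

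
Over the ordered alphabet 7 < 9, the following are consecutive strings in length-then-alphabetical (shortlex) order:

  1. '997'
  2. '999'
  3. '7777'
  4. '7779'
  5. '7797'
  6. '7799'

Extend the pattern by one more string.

7977

Treat 7799 as a base-2 numeral over the given alphabet and add one, carrying through any trailing 9's.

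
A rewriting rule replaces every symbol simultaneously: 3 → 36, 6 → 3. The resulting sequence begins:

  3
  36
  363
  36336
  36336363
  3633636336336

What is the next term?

Applying the rule to each of the 13 symbols of 3633636336336 gives the pieces 36 3 36 36 3 36 3 36 36 3 36 36 3, which concatenate to the answer.

363363633633636336363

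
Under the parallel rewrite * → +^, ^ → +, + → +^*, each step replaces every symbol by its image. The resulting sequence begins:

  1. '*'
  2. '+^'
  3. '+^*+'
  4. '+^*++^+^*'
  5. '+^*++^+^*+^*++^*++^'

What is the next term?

+^*++^+^*+^*++^*++^+^*++^+^*+^*++^+^*+^*+

Replace each of the 19 characters of +^*++^+^*+^*++^*++^ in place — +^* + +^ +^* +^* + +^* + +^ +^* + +^ +^* +^* + +^ +^* +^* + — and concatenate.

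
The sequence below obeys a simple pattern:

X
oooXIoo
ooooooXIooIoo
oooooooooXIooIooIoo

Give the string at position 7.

ooooooooooooooooooXIooIooIooIooIooIoo

Each term wraps the previous one in ooo on the left and Ioo on the right.
From oooooooooXIooIooIoo, 3 further steps: oooooooooXIooIooIoo → ooooooooooooXIooIooIooIoo → oooooooooooooooXIooIooIooIooIoo → (answer).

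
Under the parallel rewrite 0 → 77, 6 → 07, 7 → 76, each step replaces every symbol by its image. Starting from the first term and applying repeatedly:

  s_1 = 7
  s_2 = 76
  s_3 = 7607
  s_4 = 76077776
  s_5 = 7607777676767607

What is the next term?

φ(7607777676767607) expands symbol-by-symbol to 76 07 77 76 76 76 76 07 76 07 76 07 76 07 77 76; joining the 16 pieces gives the next term.

76077776767676077607760776077776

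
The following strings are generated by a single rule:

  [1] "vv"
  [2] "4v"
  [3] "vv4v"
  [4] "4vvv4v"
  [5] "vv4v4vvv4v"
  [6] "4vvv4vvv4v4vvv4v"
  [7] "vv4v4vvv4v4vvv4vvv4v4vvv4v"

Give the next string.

4vvv4vvv4v4vvv4vvv4v4vvv4v4vvv4vvv4v4vvv4v

Each term (from the third on) is the two preceding terms concatenated in order: term 3 = vv·4v = vv4v.
The next term joins 4vvv4vvv4v4vvv4v and vv4v4vvv4v4vvv4vvv4v4vvv4v.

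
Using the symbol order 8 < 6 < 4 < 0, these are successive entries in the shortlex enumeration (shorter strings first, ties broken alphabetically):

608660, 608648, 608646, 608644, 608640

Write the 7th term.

Advancing 2 positions from 608640 through 608640 → 608608 reaches term 7.

608606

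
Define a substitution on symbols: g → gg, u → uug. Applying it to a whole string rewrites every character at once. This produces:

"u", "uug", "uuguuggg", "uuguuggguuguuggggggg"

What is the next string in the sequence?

φ(uuguuggguuguuggggggg) expands symbol-by-symbol to uug uug gg uug uug gg gg gg uug uug gg uug uug gg gg gg gg gg gg gg; joining the 20 pieces gives the next term.

uuguuggguuguuggggggguuguuggguuguuggggggggggggggg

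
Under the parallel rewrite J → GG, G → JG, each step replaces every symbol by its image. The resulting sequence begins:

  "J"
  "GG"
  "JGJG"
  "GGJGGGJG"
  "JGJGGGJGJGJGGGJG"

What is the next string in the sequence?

GGJGGGJGJGJGGGJGGGJGGGJGJGJGGGJG

Replace each of the 16 characters of JGJGGGJGJGJGGGJG in place — GG JG GG JG JG JG GG JG GG JG GG JG JG JG GG JG — and concatenate.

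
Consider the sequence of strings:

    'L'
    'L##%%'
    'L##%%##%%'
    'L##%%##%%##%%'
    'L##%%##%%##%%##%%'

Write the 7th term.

Every step adds ##%% to the end: s(k+1) = s(k)·##%%.
From L##%%##%%##%%##%%, 2 further steps: L##%%##%%##%%##%% → L##%%##%%##%%##%%##%% → (answer).

L##%%##%%##%%##%%##%%##%%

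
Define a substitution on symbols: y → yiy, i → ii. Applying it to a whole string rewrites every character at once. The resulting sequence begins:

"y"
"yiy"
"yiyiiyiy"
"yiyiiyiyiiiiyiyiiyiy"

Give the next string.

φ(yiyiiyiyiiiiyiyiiyiy) expands symbol-by-symbol to yiy ii yiy ii ii yiy ii yiy ii ii ii ii yiy ii yiy ii ii yiy ii yiy; joining the 20 pieces gives the next term.

yiyiiyiyiiiiyiyiiyiyiiiiiiiiyiyiiyiyiiiiyiyiiyiy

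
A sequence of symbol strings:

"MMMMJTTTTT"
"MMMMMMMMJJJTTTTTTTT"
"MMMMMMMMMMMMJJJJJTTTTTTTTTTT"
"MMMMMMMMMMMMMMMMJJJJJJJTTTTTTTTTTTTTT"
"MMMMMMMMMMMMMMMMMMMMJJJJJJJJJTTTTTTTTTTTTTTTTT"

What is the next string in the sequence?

MMMMMMMMMMMMMMMMMMMMMMMMJJJJJJJJJJJTTTTTTTTTTTTTTTTTTTT

The n-th term is 4n M's then 2n-1 J's then 3n+2 T's (n = 1, 2, …).
For the next term, n = 6, so the run lengths are 24, 11, 20.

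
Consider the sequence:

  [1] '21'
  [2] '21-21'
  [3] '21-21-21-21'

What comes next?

21-21-21-21-21-21-21-21

Every step duplicates the string with '-' between the halves.
So the next term is two copies of 21-21-21-21 with '-' between the halves.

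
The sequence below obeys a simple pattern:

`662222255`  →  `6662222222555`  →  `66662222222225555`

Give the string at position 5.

6666662222222222222555555

Each string has the form 6^{n} 2^{2n+1} 5^{n}, where the shown terms are n = 2, 3, 4.
At n = 6 the blocks have lengths 6, 13, 6.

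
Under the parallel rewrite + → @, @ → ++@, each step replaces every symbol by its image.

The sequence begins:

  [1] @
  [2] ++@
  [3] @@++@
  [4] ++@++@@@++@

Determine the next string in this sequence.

Expanding ++@++@@@++@: +→@, +→@, @→++@, +→@, +→@, @→++@, @→++@, @→++@, +→@, +→@, @→++@. Concatenated: @ @ ++@ @ @ ++@ ++@ ++@ @ @ ++@.

@@++@@@++@++@++@@@++@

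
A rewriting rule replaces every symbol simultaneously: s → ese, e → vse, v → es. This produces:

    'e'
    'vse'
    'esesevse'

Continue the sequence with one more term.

Expanding esesevse: e→vse, s→ese, e→vse, s→ese, e→vse, v→es, s→ese, e→vse. Concatenated: vse ese vse ese vse es ese vse.

vseesevseesevseesesevse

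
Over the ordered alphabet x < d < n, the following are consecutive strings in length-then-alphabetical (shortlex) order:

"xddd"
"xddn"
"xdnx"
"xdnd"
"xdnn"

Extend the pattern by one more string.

xnxx

Find the rightmost character of xdnn below n, bump it to the next letter, and reset everything to its right to x.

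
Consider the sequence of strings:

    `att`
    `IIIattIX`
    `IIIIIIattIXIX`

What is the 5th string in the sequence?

IIIIIIIIIIIIattIXIXIXIX

Each term wraps the previous one in III on the left and IX on the right.
From IIIIIIattIXIX, 2 further steps: IIIIIIattIXIX → IIIIIIIIIattIXIXIX → (answer).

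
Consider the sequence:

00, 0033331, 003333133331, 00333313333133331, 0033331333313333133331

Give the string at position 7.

The strings grow by a fixed suffix 33331 each time.
From 0033331333313333133331, 2 further steps: 0033331333313333133331 → 003333133331333313333133331 → (answer).

00333313333133331333313333133331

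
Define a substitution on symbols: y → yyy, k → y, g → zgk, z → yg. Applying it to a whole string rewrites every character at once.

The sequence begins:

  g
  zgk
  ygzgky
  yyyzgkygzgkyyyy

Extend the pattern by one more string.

yyyyyyyyyygzgkyyyyzgkygzgkyyyyyyyyyyyyy

Replace each of the 15 characters of yyyzgkygzgkyyyy in place — yyy yyy yyy yg zgk y yyy zgk yg zgk y yyy yyy yyy yyy — and concatenate.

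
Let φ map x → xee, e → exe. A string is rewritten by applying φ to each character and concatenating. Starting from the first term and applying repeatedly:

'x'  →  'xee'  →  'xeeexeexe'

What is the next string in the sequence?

xeeexeexeexexeeexeexexeeexe

Apply φ to xeeexeexe symbol by symbol: x→xee, e→exe, e→exe, e→exe, x→xee, e→exe, e→exe, x→xee, e→exe; joined: xee exe exe exe xee exe exe xee exe.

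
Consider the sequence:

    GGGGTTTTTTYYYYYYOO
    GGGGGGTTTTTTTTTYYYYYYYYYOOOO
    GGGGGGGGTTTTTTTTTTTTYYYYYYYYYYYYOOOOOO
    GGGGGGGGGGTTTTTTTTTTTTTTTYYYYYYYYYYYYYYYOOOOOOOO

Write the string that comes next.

Reading off run lengths: G runs 4, 6, 8, 10; T runs 6, 9, 12, 15; Y runs 6, 9, 12, 15; O runs 2, 4, 6, 8 — each is linear in n, where the shown terms are n = 2, 3, 4, 5.
For the next term, n = 6, so the run lengths are 12, 18, 18, 10.

GGGGGGGGGGGGTTTTTTTTTTTTTTTTTTYYYYYYYYYYYYYYYYYYOOOOOOOOOO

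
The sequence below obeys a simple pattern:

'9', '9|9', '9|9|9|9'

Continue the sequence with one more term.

9|9|9|9|9|9|9|9

Every step duplicates the string with '|' between the halves.
So the next term is two copies of 9|9|9|9 with '|' between the halves.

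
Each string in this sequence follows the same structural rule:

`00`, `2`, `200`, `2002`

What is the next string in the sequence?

This is a Fibonacci-style word recurrence s(k) = s(k−1)·s(k−2): e.g. 2·00 = 200.
Continuing: 2002 · 200 gives term 5.

2002200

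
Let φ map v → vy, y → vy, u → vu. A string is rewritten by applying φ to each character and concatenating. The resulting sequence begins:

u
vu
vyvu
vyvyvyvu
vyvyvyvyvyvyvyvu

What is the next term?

vyvyvyvyvyvyvyvyvyvyvyvyvyvyvyvu

φ(vyvyvyvyvyvyvyvu) expands symbol-by-symbol to vy vy vy vy vy vy vy vy vy vy vy vy vy vy vy vu; joining the 16 pieces gives the next term.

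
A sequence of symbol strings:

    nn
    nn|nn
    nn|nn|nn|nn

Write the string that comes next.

Every step duplicates the string with '|' between the halves.
So the next term is two copies of nn|nn|nn|nn with '|' between the halves.

nn|nn|nn|nn|nn|nn|nn|nn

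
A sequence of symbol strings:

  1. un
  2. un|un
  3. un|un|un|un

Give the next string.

Every step duplicates the string with '|' between the halves.
So the next term is two copies of un|un|un|un with '|' between the halves.

un|un|un|un|un|un|un|un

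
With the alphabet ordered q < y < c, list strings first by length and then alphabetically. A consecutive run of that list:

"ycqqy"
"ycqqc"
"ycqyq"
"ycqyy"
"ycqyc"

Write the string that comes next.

ycqcq

Treat ycqyc as a base-3 numeral over the given alphabet and add one, carrying through any trailing c's.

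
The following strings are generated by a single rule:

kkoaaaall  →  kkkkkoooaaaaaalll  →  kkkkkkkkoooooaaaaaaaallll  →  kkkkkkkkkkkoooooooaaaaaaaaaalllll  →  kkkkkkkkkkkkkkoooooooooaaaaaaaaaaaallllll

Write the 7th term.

Term n consists of 3n-1 k's, followed by 2n-1 o's, followed by 2n+2 a's, followed by n+1 l's (n = 1, 2, …).
Setting n = 7 gives 20, 13, 16, 8 characters in each block.

kkkkkkkkkkkkkkkkkkkkoooooooooooooaaaaaaaaaaaaaaaallllllll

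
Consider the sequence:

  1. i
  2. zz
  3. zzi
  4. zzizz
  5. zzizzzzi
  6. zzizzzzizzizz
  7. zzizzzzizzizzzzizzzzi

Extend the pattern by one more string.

zzizzzzizzizzzzizzzzizzizzzzizzizz

This is a Fibonacci-style word recurrence s(k) = s(k−1)·s(k−2): e.g. zz·i = zzi.
The next term joins zzizzzzizzizzzzizzzzi and zzizzzzizzizz.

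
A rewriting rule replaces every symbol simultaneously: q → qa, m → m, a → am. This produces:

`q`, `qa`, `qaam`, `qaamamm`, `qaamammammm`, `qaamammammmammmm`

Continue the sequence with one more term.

Applying the rule to each of the 16 symbols of qaamammammmammmm gives the pieces qa am am m am m m am m m m am m m m m, which concatenate to the answer.

qaamammammmammmmammmmm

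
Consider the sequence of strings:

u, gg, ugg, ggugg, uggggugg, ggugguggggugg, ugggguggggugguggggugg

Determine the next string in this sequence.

Each term (from the third on) is the two preceding terms concatenated in order: term 3 = u·gg = ugg.
So term 8 is ggugguggggugg·ugggguggggugguggggugg.

gguggugggguggugggguggggugguggggugg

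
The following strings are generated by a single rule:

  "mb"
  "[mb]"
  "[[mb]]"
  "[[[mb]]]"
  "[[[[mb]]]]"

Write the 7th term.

s(k+1) = [·s(k)·], so each term gains [ as a prefix and ] as a suffix.
From [[[[mb]]]], 2 further steps: [[[[mb]]]] → [[[[[mb]]]]] → (answer).

[[[[[[mb]]]]]]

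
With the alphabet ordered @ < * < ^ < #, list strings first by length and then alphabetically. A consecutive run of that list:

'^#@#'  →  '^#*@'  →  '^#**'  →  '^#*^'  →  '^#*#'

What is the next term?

Treat ^#*# as a base-4 numeral over the given alphabet and add one, carrying through any trailing #'s.

^#^@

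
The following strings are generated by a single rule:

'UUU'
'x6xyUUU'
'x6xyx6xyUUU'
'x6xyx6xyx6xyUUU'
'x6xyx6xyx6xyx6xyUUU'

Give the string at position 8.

Each term is the previous one with x6xy prepended.
From x6xyx6xyx6xyx6xyUUU, 3 further steps: x6xyx6xyx6xyx6xyUUU → x6xyx6xyx6xyx6xyx6xyUUU → x6xyx6xyx6xyx6xyx6xyx6xyUUU → (answer).

x6xyx6xyx6xyx6xyx6xyx6xyx6xyUUU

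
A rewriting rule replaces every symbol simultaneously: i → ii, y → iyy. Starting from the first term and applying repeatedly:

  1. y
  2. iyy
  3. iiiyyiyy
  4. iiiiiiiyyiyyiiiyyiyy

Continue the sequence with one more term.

Rewriting the 20 symbols of iiiiiiiyyiyyiiiyyiyy one by one yields ii ii ii ii ii ii ii iyy iyy ii iyy iyy ii ii ii iyy iyy ii iyy iyy; concatenated:

iiiiiiiiiiiiiiiyyiyyiiiyyiyyiiiiiiiyyiyyiiiyyiyy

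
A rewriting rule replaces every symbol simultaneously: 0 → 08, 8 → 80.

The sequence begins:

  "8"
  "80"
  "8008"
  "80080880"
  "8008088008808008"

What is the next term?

80080880088080080880800880080880

φ(8008088008808008) expands symbol-by-symbol to 80 08 08 80 08 80 80 08 08 80 80 08 80 08 08 80; joining the 16 pieces gives the next term.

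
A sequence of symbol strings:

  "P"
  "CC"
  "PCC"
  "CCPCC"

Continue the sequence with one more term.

PCCCCPCC

Each term (from the third on) is the two preceding terms concatenated in order: term 3 = P·CC = PCC.
So term 5 is PCC·CCPCC.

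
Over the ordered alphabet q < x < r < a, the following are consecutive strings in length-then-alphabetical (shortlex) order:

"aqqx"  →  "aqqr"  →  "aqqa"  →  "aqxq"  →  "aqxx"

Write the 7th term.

Advancing 2 positions from aqxx through aqxx → aqxr reaches term 7.

aqxa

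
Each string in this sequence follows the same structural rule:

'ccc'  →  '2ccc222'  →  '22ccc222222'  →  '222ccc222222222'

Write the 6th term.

22222ccc222222222222222

s(k+1) = 2·s(k)·222, so each term gains 2 as a prefix and 222 as a suffix.
From 222ccc222222222, 2 further steps: 222ccc222222222 → 2222ccc222222222222 → (answer).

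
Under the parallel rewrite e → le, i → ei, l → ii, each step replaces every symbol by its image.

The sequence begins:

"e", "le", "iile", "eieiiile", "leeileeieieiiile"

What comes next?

iileleeiiileleeileeileeieieiiile

Replace each of the 16 characters of leeileeieieiiile in place — ii le le ei ii le le ei le ei le ei ei ei ii le — and concatenate.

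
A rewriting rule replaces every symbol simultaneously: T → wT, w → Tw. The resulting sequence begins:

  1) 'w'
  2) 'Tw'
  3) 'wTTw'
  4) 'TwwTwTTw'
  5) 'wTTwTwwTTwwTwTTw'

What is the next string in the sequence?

TwwTwTTwwTTwTwwTwTTwTwwTTwwTwTTw

Applying the rule to each of the 16 symbols of wTTwTwwTTwwTwTTw gives the pieces Tw wT wT Tw wT Tw Tw wT wT Tw Tw wT Tw wT wT Tw, which concatenate to the answer.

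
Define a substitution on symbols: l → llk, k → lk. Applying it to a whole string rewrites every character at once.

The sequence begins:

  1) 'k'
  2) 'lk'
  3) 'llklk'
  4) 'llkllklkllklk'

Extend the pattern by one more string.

llkllklkllkllklkllklkllkllklkllklk

Applying the rule to each of the 13 symbols of llkllklkllklk gives the pieces llk llk lk llk llk lk llk lk llk llk lk llk lk, which concatenate to the answer.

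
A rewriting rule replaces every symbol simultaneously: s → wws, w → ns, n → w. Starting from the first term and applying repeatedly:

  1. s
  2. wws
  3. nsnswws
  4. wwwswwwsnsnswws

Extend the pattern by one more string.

nsnsnswwsnsnsnswwswwwswwwsnsnswws

φ(wwwswwwsnsnswws) expands symbol-by-symbol to ns ns ns wws ns ns ns wws w wws w wws ns ns wws; joining the 15 pieces gives the next term.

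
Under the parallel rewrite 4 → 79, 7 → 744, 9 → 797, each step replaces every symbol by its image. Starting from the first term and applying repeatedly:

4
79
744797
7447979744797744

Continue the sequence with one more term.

Rewriting the 16 symbols of 7447979744797744 one by one yields 744 79 79 744 797 744 797 744 79 79 744 797 744 744 79 79; concatenated:

744797974479774479774479797447977447447979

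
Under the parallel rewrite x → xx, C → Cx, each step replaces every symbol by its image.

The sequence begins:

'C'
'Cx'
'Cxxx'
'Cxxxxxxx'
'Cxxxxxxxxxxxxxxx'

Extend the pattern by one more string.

Rewriting the 16 symbols of Cxxxxxxxxxxxxxxx one by one yields Cx xx xx xx xx xx xx xx xx xx xx xx xx xx xx xx; concatenated:

Cxxxxxxxxxxxxxxxxxxxxxxxxxxxxxxx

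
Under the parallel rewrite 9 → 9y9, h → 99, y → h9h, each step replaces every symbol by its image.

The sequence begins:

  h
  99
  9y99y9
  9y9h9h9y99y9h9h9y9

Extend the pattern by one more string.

Replace each of the 18 characters of 9y9h9h9y99y9h9h9y9 in place — 9y9 h9h 9y9 99 9y9 99 9y9 h9h 9y9 9y9 h9h 9y9 99 9y9 99 9y9 h9h 9y9 — and concatenate.

9y9h9h9y9999y9999y9h9h9y99y9h9h9y9999y9999y9h9h9y9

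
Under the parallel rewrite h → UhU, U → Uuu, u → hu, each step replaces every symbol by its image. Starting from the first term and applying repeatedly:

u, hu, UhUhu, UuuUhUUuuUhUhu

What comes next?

Rewriting the 14 symbols of UuuUhUUuuUhUhu one by one yields Uuu hu hu Uuu UhU Uuu Uuu hu hu Uuu UhU Uuu UhU hu; concatenated:

UuuhuhuUuuUhUUuuUuuhuhuUuuUhUUuuUhUhu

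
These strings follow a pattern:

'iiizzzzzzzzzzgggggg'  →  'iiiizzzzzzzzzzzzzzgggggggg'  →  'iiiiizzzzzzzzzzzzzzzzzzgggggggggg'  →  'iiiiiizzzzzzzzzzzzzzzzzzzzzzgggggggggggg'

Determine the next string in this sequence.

Each string has the form i^{n} z^{4n-2} g^{2n}, where the shown terms are n = 3, 4, 5, 6.
At n = 7 the blocks have lengths 7, 26, 14.

iiiiiiizzzzzzzzzzzzzzzzzzzzzzzzzzgggggggggggggg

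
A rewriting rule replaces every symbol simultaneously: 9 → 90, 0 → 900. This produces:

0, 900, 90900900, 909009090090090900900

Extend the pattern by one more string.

φ(909009090090090900900) expands symbol-by-symbol to 90 900 90 900 900 90 900 90 900 900 90 900 900 90 900 90 900 900 90 900 900; joining the 21 pieces gives the next term.

9090090900900909009090090090900900909009090090090900900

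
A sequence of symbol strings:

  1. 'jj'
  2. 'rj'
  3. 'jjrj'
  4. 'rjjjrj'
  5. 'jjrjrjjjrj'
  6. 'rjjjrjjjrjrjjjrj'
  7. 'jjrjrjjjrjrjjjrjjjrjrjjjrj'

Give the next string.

Each term (from the third on) is the two preceding terms concatenated in order: term 3 = jj·rj = jjrj.
Continuing: rjjjrjjjrjrjjjrj · jjrjrjjjrjrjjjrjjjrjrjjjrj gives term 8.

rjjjrjjjrjrjjjrjjjrjrjjjrjrjjjrjjjrjrjjjrj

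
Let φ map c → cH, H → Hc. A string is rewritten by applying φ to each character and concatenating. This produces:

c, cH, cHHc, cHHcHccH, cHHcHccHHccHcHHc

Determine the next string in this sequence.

cHHcHccHHccHcHHcHccHcHHccHHcHccH

φ(cHHcHccHHccHcHHc) expands symbol-by-symbol to cH Hc Hc cH Hc cH cH Hc Hc cH cH Hc cH Hc Hc cH; joining the 16 pieces gives the next term.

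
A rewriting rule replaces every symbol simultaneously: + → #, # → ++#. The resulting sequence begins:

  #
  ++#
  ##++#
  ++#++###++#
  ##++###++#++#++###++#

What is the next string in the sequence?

φ(##++###++#++#++###++#) expands symbol-by-symbol to ++# ++# # # ++# ++# ++# # # ++# # # ++# # # ++# ++# ++# # # ++#; joining the 21 pieces gives the next term.

++#++###++#++#++###++###++###++#++#++###++#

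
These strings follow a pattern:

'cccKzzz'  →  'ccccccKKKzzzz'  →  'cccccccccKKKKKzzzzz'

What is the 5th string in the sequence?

The n-th term is 3n c's then 2n-1 K's then n+2 z's (n = 1, 2, …).
For term 5, n = 5, so the run lengths are 15, 9, 7.

cccccccccccccccKKKKKKKKKzzzzzzz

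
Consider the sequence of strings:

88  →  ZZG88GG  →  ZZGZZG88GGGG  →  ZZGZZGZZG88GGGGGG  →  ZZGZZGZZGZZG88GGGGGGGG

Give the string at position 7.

Each term wraps the previous one in ZZG on the left and GG on the right.
From ZZGZZGZZGZZG88GGGGGGGG, 2 further steps: ZZGZZGZZGZZG88GGGGGGGG → ZZGZZGZZGZZGZZG88GGGGGGGGGG → (answer).

ZZGZZGZZGZZGZZGZZG88GGGGGGGGGGGG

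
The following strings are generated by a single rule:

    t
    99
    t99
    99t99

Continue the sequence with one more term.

t9999t99

Each term (from the third on) is the two preceding terms concatenated in order: term 3 = t·99 = t99.
The next term joins t99 and 99t99.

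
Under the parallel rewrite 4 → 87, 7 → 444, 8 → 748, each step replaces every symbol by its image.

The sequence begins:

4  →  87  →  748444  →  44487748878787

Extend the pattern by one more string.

87878774844444487748748444748444748444

Replace each of the 14 characters of 44487748878787 in place — 87 87 87 748 444 444 87 748 748 444 748 444 748 444 — and concatenate.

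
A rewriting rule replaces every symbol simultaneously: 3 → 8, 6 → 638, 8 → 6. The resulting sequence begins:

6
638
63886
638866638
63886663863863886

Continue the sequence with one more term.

Replace each of the 17 characters of 63886663863863886 in place — 638 8 6 6 638 638 638 8 6 638 8 6 638 8 6 6 638 — and concatenate.

6388666386386388663886638866638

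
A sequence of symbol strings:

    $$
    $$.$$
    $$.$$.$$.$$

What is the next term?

Each string is two copies of the previous one joined by '.'.
Doubling $$.$$.$$.$$ with '.' between the halves:

$$.$$.$$.$$.$$.$$.$$.$$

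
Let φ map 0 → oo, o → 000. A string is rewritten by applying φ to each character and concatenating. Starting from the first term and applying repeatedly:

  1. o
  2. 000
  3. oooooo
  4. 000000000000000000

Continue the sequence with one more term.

φ(000000000000000000) expands symbol-by-symbol to oo oo oo oo oo oo oo oo oo oo oo oo oo oo oo oo oo oo; joining the 18 pieces gives the next term.

oooooooooooooooooooooooooooooooooooo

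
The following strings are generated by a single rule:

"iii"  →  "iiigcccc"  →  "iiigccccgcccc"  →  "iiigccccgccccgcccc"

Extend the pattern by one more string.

Every step adds gcccc to the end: s(k+1) = s(k)·gcccc.
Applying this once more to iiigccccgccccgcccc:

iiigccccgccccgccccgcccc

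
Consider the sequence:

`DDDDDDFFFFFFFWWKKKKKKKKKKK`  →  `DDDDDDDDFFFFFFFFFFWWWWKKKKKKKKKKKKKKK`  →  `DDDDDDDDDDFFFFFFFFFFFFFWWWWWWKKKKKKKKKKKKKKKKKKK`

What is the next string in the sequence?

The n-th term is 2n+2 D's then 3n+1 F's then 2n-2 W's then 4n+3 K's, where the shown terms are n = 2, 3, 4.
Setting n = 5 gives 12, 16, 8, 23 characters in each block.

DDDDDDDDDDDDFFFFFFFFFFFFFFFFWWWWWWWWKKKKKKKKKKKKKKKKKKKKKKK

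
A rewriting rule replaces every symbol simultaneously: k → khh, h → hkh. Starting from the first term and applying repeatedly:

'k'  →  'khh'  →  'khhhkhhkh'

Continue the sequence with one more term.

Rewriting each symbol of khhhkhhkh: k→khh, h→hkh, h→hkh, h→hkh, k→khh, h→hkh, h→hkh, k→khh, h→hkh, which concatenates to khh hkh hkh hkh khh hkh hkh khh hkh.

khhhkhhkhhkhkhhhkhhkhkhhhkh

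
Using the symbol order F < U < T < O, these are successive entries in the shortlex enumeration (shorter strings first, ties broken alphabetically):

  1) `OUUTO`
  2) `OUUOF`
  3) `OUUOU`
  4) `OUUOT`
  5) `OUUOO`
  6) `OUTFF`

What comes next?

Find the rightmost character of OUTFF below O, bump it to the next letter, and reset everything to its right to F.

OUTFU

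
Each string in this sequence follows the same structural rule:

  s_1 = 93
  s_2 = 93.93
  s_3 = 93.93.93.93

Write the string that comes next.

93.93.93.93.93.93.93.93

s(k+1) = s(k)·.·s(k) — each term doubles the last with '.' between the halves.
So the next term is two copies of 93.93.93.93 with '.' between the halves.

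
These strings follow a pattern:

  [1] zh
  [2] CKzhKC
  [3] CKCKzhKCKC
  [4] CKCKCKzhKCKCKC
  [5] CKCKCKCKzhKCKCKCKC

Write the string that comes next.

Each term wraps the previous one in CK on the left and KC on the right.
So the next term is CK·CKCKCKCKzhKCKCKCKC·KC.

CKCKCKCKCKzhKCKCKCKCKC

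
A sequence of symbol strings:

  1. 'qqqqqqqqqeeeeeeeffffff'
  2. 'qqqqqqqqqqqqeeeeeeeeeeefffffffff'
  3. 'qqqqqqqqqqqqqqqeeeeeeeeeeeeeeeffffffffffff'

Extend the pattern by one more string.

qqqqqqqqqqqqqqqqqqeeeeeeeeeeeeeeeeeeefffffffffffffff

Reading off run lengths: q runs 9, 12, 15; e runs 7, 11, 15; f runs 6, 9, 12 — each is linear in n, where the shown terms are n = 2, 3, 4.
Setting n = 5 gives 18, 19, 15 characters in each block.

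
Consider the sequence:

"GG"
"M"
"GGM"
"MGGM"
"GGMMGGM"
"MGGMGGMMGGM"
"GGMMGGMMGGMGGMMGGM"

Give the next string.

MGGMGGMMGGMGGMMGGMMGGMGGMMGGM

Each term (from the third on) is the two preceding terms concatenated in order: term 3 = GG·M = GGM.
The next term joins MGGMGGMMGGM and GGMMGGMMGGMGGMMGGM.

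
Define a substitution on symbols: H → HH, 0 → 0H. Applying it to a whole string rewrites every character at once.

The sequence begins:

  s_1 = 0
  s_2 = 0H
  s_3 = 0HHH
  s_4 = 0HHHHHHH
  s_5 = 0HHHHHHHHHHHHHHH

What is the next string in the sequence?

0HHHHHHHHHHHHHHHHHHHHHHHHHHHHHHH

Applying the rule to each of the 16 symbols of 0HHHHHHHHHHHHHHH gives the pieces 0H HH HH HH HH HH HH HH HH HH HH HH HH HH HH HH, which concatenate to the answer.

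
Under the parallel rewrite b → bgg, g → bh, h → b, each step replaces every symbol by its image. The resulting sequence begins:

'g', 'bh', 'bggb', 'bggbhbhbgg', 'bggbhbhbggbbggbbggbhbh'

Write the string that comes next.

bggbhbhbggbbggbbggbhbhbggbggbhbhbggbggbhbhbggbbggb

Replace each of the 22 characters of bggbhbhbggbbggbbggbhbh in place — bgg bh bh bgg b bgg b bgg bh bh bgg bgg bh bh bgg bgg bh bh bgg b bgg b — and concatenate.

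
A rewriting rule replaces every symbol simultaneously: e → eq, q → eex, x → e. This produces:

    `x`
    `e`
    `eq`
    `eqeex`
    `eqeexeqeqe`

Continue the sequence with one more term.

Apply φ to eqeexeqeqe symbol by symbol: e→eq, q→eex, e→eq, e→eq, x→e, e→eq, q→eex, e→eq, q→eex, e→eq; joined: eq eex eq eq e eq eex eq eex eq.

eqeexeqeqeeqeexeqeexeq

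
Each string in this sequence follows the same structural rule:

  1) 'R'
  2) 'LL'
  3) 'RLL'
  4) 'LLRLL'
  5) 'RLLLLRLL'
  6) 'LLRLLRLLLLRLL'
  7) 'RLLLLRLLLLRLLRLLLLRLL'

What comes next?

Each term (from the third on) is the two preceding terms concatenated in order: term 3 = R·LL = RLL.
So term 8 is LLRLLRLLLLRLL·RLLLLRLLLLRLLRLLLLRLL.

LLRLLRLLLLRLLRLLLLRLLLLRLLRLLLLRLL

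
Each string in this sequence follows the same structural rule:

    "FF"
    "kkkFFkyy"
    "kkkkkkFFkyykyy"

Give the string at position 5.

Each term wraps the previous one in kkk on the left and kyy on the right.
From kkkkkkFFkyykyy, 2 further steps: kkkkkkFFkyykyy → kkkkkkkkkFFkyykyykyy → (answer).

kkkkkkkkkkkkFFkyykyykyykyy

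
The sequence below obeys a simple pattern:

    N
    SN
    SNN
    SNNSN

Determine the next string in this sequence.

From term 3 onward, concatenate the last term with the second-to-last: SN·N = SNN, SNN·SN = SNNSN, …
The next term joins SNNSN and SNN.

SNNSNSNN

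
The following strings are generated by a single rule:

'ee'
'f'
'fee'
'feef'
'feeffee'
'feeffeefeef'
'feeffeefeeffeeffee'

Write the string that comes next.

Each term (from the third on) is the previous term followed by the one before it: term 3 = f·ee = fee.
The next term joins feeffeefeeffeeffee and feeffeefeef.

feeffeefeeffeeffeefeeffeefeef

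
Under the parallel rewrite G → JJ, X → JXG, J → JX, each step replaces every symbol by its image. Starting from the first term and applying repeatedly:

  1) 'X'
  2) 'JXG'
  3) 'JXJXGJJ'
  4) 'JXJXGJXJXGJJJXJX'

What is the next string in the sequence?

Rewriting the 16 symbols of JXJXGJXJXGJJJXJX one by one yields JX JXG JX JXG JJ JX JXG JX JXG JJ JX JX JX JXG JX JXG; concatenated:

JXJXGJXJXGJJJXJXGJXJXGJJJXJXJXJXGJXJXG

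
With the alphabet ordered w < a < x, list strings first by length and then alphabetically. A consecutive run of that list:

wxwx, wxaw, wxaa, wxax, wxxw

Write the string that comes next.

wxxa

Find the rightmost character of wxxw below x, bump it to the next letter, and reset everything to its right to w.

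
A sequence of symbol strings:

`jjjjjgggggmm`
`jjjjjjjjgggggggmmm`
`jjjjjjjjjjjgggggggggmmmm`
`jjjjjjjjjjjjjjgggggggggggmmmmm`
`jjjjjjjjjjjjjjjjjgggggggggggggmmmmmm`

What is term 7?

Reading off run lengths: j runs 5, 8, 11, 14, 17; g runs 5, 7, 9, 11, 13; m runs 2, 3, 4, 5, 6 — each is linear in n (n = 1, 2, …).
At n = 7 the blocks have lengths 23, 17, 8.

jjjjjjjjjjjjjjjjjjjjjjjgggggggggggggggggmmmmmmmm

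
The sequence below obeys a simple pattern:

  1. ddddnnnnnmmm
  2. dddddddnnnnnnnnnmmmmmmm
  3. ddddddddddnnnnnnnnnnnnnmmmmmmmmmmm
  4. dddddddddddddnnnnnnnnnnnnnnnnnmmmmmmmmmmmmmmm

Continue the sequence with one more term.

The n-th term is 3n+1 d's then 4n+1 n's then 4n-1 m's (n = 1, 2, …).
For the next term, n = 5, so the run lengths are 16, 21, 19.

ddddddddddddddddnnnnnnnnnnnnnnnnnnnnnmmmmmmmmmmmmmmmmmmm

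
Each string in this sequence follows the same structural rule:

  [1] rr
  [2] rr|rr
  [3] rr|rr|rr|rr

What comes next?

s(k+1) = s(k)·|·s(k) — each term doubles the last with '|' between the halves.
Doubling rr|rr|rr|rr with '|' between the halves:

rr|rr|rr|rr|rr|rr|rr|rr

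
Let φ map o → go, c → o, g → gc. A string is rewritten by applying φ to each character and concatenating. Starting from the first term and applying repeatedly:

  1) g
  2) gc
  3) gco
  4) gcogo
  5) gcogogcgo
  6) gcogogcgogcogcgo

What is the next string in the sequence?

Rewriting the 16 symbols of gcogogcgogcogcgo one by one yields gc o go gc go gc o gc go gc o go gc o gc go; concatenated:

gcogogcgogcogcgogcogogcogcgo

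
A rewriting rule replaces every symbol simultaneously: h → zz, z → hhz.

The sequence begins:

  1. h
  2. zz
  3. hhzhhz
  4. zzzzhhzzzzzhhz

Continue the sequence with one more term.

hhzhhzhhzhhzzzzzhhzhhzhhzhhzhhzzzzzhhz

Replace each of the 14 characters of zzzzhhzzzzzhhz in place — hhz hhz hhz hhz zz zz hhz hhz hhz hhz hhz zz zz hhz — and concatenate.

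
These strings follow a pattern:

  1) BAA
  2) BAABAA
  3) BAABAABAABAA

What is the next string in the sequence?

Each string is two copies of the previous one concatenated.
Doubling BAABAABAABAA:

BAABAABAABAABAABAABAABAA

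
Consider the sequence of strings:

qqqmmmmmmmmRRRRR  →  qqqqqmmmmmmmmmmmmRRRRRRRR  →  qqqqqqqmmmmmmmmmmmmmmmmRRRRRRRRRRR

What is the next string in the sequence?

qqqqqqqqqmmmmmmmmmmmmmmmmmmmmRRRRRRRRRRRRRR

Term n consists of 2n-1 q's, followed by 4n m's, followed by 3n-1 R's, where the shown terms are n = 2, 3, 4.
Setting n = 5 gives 9, 20, 14 characters in each block.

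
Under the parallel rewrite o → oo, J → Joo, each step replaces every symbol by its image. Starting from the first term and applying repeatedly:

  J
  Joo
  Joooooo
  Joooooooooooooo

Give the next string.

Applying the rule to each of the 15 symbols of Joooooooooooooo gives the pieces Joo oo oo oo oo oo oo oo oo oo oo oo oo oo oo, which concatenate to the answer.

Joooooooooooooooooooooooooooooo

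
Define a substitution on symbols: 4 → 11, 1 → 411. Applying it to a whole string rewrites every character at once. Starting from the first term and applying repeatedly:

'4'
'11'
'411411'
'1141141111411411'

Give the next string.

41141111411411114114114114111141141111411411

Replace each of the 16 characters of 1141141111411411 in place — 411 411 11 411 411 11 411 411 411 411 11 411 411 11 411 411 — and concatenate.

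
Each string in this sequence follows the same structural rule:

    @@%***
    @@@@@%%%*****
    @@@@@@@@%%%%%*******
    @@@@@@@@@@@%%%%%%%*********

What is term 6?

The n-th term is 3n-1 @'s then 2n-1 %'s then 2n+1 *'s (n = 1, 2, …).
Setting n = 6 gives 17, 11, 13 characters in each block.

@@@@@@@@@@@@@@@@@%%%%%%%%%%%*************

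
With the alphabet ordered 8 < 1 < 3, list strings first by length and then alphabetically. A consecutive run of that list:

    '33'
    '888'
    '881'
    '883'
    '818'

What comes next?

Find the rightmost character of 818 below 3, bump it to the next letter, and reset everything to its right to 8.

811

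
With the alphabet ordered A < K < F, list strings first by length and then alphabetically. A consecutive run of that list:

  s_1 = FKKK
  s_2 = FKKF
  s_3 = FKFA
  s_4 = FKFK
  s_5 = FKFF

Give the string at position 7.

FFAK

Stepping forward 2 times from FKFF: FKFF → FFAA, then the target.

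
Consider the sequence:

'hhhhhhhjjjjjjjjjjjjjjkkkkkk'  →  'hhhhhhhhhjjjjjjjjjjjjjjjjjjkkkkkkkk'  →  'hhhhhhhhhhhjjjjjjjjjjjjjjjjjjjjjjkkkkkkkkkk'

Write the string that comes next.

Each string has the form h^{2n+1} j^{4n+2} k^{2n}, where the shown terms are n = 3, 4, 5.
For the next term, n = 6, so the run lengths are 13, 26, 12.

hhhhhhhhhhhhhjjjjjjjjjjjjjjjjjjjjjjjjjjkkkkkkkkkkkk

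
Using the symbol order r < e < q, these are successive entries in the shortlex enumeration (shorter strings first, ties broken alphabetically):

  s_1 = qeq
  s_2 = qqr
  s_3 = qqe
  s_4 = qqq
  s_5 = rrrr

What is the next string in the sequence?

rrre

The successor of rrrr increments the rightmost position that isn't already q and resets every position after it to r.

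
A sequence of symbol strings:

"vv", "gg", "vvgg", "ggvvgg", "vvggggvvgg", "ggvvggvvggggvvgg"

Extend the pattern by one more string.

From term 3 onward, concatenate the second-to-last term with the last: vv·gg = vvgg, gg·vvgg = ggvvgg, …
So term 7 is vvggggvvgg·ggvvggvvggggvvgg.

vvggggvvggggvvggvvggggvvgg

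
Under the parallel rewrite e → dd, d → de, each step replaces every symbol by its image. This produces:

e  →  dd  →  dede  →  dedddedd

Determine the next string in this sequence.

dedddedededddede

Expanding dedddedd: d→de, e→dd, d→de, d→de, d→de, e→dd, d→de, d→de. Concatenated: de dd de de de dd de de.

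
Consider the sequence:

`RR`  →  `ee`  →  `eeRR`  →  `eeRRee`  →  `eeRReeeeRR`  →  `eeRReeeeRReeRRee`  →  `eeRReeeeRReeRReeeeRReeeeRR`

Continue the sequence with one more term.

From term 3 onward, concatenate the last term with the second-to-last: ee·RR = eeRR, eeRR·ee = eeRRee, …
Continuing: eeRReeeeRReeRReeeeRReeeeRR · eeRReeeeRReeRRee gives term 8.

eeRReeeeRReeRReeeeRReeeeRReeRReeeeRReeRRee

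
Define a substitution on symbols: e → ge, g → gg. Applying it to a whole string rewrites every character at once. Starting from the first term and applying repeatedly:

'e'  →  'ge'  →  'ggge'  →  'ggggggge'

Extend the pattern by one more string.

Apply φ to ggggggge symbol by symbol: g→gg, g→gg, g→gg, g→gg, g→gg, g→gg, g→gg, e→ge; joined: gg gg gg gg gg gg gg ge.

ggggggggggggggge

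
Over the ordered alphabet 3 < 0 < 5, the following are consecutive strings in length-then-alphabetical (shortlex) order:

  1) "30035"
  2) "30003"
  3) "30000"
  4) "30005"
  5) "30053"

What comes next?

30050

Find the rightmost character of 30053 below 5, bump it to the next letter, and reset everything to its right to 3.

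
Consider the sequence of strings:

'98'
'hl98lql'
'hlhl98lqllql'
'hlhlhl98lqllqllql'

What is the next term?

Each term wraps the previous one in hl on the left and lql on the right.
Applying this once more to hlhlhl98lqllqllql:

hlhlhlhl98lqllqllqllql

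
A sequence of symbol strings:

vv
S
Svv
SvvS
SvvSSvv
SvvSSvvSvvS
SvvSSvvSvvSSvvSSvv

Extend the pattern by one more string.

SvvSSvvSvvSSvvSSvvSvvSSvvSvvS

From term 3 onward, concatenate the last term with the second-to-last: S·vv = Svv, Svv·S = SvvS, …
So term 8 is SvvSSvvSvvSSvvSSvv·SvvSSvvSvvS.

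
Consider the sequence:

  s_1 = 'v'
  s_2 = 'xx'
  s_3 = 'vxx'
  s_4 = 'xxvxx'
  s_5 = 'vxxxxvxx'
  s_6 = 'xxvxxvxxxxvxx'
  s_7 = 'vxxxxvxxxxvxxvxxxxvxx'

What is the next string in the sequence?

xxvxxvxxxxvxxvxxxxvxxxxvxxvxxxxvxx

Each term (from the third on) is the two preceding terms concatenated in order: term 3 = v·xx = vxx.
The next term joins xxvxxvxxxxvxx and vxxxxvxxxxvxxvxxxxvxx.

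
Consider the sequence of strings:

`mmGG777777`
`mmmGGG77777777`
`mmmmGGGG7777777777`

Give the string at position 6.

Reading off run lengths: m runs 2, 3, 4; G runs 2, 3, 4; 7 runs 6, 8, 10 — each is linear in n, where the shown terms are n = 2, 3, 4.
Setting n = 7 gives 7, 7, 16 characters in each block.

mmmmmmmGGGGGGG7777777777777777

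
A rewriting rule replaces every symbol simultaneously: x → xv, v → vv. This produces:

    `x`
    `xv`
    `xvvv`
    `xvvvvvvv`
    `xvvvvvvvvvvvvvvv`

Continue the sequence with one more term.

Rewriting the 16 symbols of xvvvvvvvvvvvvvvv one by one yields xv vv vv vv vv vv vv vv vv vv vv vv vv vv vv vv; concatenated:

xvvvvvvvvvvvvvvvvvvvvvvvvvvvvvvv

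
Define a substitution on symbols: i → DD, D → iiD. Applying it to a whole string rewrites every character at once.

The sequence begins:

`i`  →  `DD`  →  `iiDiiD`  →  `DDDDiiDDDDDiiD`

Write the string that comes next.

Rewriting the 14 symbols of DDDDiiDDDDDiiD one by one yields iiD iiD iiD iiD DD DD iiD iiD iiD iiD iiD DD DD iiD; concatenated:

iiDiiDiiDiiDDDDDiiDiiDiiDiiDiiDDDDDiiD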